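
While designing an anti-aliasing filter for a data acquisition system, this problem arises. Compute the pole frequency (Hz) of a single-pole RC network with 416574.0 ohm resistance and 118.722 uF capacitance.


Cutoff frequency of a first-order RC filter:
fc = 1 / (2 * pi * R * C)
C = 118.722 uF = 0.000118722 F
fc = 1 / (2 * pi * 416574.0 * 0.000118722)
   = 1 / 310.74434426736
   = 0.003218 Hz

0.003218 Hz


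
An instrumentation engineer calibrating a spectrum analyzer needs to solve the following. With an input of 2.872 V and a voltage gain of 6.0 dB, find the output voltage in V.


Output voltage from dB gain:
V_out = V_in * 10^(gain_dB / 20)
      = 2.872 * 10^(6.0 / 20)
      = 2.872 * 1.995262
      = 5.7304 V

5.7304 V


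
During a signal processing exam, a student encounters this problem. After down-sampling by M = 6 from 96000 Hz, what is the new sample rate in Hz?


Decimation reduces the sample rate:
fs_out = fs_in / M
       = 96000 / 6
       = 16000.0 Hz

16000.0 Hz


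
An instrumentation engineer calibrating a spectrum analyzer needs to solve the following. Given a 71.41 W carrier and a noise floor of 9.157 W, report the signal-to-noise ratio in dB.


SNR in decibels:
SNR = 10 * log10(Ps / Pn)
    = 10 * log10(71.41 / 9.157)
    = 10 * log10(7.7984)
    = 10 * 0.892
    = 8.92 dB

8.92 dB


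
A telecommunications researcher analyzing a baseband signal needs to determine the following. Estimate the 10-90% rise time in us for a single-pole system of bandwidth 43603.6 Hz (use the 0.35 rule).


Rise time from bandwidth relationship:
tr = 0.35 / BW
   = 0.35 / 43603.6
   = 8.026860168e-06 s
   = 8.0269 us

8.0269 us


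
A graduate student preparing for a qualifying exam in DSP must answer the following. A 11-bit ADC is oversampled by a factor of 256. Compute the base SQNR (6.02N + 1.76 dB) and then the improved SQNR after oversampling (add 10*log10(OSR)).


Step 1 — baseline SQNR at Nyquist:
SQNR_base = 6.02*N + 1.76
          = 6.02*11 + 1.76
          = 67.98 dB

Step 2 — oversampling processing gain:
G = 10*log10(OSR) = 10*log10(256) = 24.08 dB

Step 3 — total:
SQNR_total = 67.98 + 24.08 = 92.06 dB

Base SQNR = 67.98 dB; oversampled SQNR = 92.06 dB


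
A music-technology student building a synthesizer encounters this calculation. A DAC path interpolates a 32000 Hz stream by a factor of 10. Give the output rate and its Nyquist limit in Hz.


Step 1 — output sample rate after interpolation by L:
fs_out = L * fs_in = 10 * 32000 = 320000 Hz

Step 2 — Nyquist frequency of the output stream:
f_Nyq = fs_out / 2 = 320000 / 2 = 160000.0 Hz

fs_out = 320000 Hz; f_Nyquist = 160000.0 Hz


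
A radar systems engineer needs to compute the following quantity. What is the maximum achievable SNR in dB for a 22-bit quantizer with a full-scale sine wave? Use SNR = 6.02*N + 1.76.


Theoretical SNR for a full-scale sinusoid:
SNR = 6.02 * N + 1.76
    = 6.02 * 22 + 1.76
    = 132.44 + 1.76
    = 134.2 dB

134.2 dB


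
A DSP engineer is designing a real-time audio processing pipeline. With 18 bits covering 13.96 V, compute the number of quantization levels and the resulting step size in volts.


Step 1 — number of quantization levels:
L = 2^N = 2^18 = 262144

Step 2 — LSB step size:
delta = Vfs / L
      = 13.96 / 262144
      = 5.325e-05 V

Levels = 262144; step size = 5.325e-05 V


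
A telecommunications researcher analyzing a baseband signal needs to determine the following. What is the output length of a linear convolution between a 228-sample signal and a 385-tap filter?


Linear convolution output length:
L = N + M - 1
  = 228 + 385 - 1
  = 612 samples

612


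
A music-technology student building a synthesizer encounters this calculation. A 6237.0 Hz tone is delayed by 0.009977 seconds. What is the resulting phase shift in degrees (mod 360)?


Phase shift from frequency and time delay:
phi = 360 * f * t_delay
    = 360 * 6237.0 * 0.009977
    = 22401.56 degrees
    mod 360 = 81.56 degrees

81.56 degrees


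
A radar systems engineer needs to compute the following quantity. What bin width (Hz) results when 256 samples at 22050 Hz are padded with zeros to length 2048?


Frequency resolution after zero-padding:
N_padded = 256 * 8 = 2048
df = fs / N_padded
   = 22050 / 2048
   = 10.7666 Hz

10.7666 Hz


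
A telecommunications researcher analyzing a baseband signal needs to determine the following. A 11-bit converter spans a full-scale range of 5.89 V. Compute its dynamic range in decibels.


Dynamic range from full-scale to LSB:
V_min = V_max / 2^bits = 5.89 / 2^11
DR = 20 * log10(V_max / V_min)
   = 20 * log10(2^11)
   = 20 * 11 * log10(2)
   = 66.23 dB

66.23 dB


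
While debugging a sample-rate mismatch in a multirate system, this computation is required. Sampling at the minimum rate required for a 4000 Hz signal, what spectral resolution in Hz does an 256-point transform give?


Step 1 — Nyquist sampling rate:
fs = 2 * fmax = 2 * 4000 = 8000 Hz

Step 2 — DFT bin spacing:
df = fs / N = 8000 / 256 = 31.25 Hz

31.25 Hz


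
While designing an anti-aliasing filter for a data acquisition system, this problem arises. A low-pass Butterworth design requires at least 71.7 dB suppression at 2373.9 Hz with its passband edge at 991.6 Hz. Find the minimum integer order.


Butterworth filter order formula:
n = log10(10^(A/10) - 1) / (2 * log10(f_stop/f_pass))
10^(71.7/10) - 1 = 14791082.8817
f_stop/f_pass = 2373.9 / 991.6 = 2.394
n = 9.456 -> ceil = 10

10


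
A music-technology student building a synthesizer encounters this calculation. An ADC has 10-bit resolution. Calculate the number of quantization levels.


Number of quantization levels = 2^N
= 2^10
= 1024

1024


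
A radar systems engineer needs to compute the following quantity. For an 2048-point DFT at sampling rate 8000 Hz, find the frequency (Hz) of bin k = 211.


Frequency of DFT bin k:
f_k = k * fs / N
    = 211 * 8000 / 2048
    = 1688000 / 2048
    = 824.219 Hz

824.219 Hz


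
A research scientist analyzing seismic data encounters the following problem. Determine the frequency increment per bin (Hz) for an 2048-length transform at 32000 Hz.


DFT frequency resolution:
df = fs / N
   = 32000 / 2048
   = 15.625 Hz

15.625 Hz


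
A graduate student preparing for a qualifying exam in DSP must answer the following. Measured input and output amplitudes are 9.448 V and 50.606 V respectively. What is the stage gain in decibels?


Voltage gain in dB:
G = 20 * log10(Vout / Vin)
  = 20 * log10(50.606 / 9.448)
  = 20 * log10(5.356266)
  = 20 * 0.728862
  = 14.58 dB

14.58 dB


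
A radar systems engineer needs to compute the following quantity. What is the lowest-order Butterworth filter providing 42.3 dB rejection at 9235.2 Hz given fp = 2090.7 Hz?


Butterworth filter order formula:
n = log10(10^(A/10) - 1) / (2 * log10(f_stop/f_pass))
10^(42.3/10) - 1 = 16981.4365
f_stop/f_pass = 9235.2 / 2090.7 = 4.4173
n = 3.2783 -> ceil = 4

4


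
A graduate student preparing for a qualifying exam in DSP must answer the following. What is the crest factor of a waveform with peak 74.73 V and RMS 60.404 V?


Crest factor is the ratio of peak to RMS:
CF = V_peak / V_rms
   = 74.73 / 60.404
   = 1.2372

1.2372


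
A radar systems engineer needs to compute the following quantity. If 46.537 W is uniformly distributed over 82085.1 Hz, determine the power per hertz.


Power spectral density:
PSD = P / BW
    = 46.537 / 82085.1
    = 0.00056694 W/Hz

0.00056694 W/Hz


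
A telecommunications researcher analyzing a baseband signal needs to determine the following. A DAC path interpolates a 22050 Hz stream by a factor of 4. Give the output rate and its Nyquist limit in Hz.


Step 1 — output sample rate after interpolation by L:
fs_out = L * fs_in = 4 * 22050 = 88200 Hz

Step 2 — Nyquist frequency of the output stream:
f_Nyq = fs_out / 2 = 88200 / 2 = 44100.0 Hz

fs_out = 88200 Hz; f_Nyquist = 44100.0 Hz


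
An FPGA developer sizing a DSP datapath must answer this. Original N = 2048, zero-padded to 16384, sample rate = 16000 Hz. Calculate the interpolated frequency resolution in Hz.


Frequency resolution after zero-padding:
N_padded = 2048 * 8 = 16384
df = fs / N_padded
   = 16000 / 16384
   = 0.9766 Hz

0.9766 Hz


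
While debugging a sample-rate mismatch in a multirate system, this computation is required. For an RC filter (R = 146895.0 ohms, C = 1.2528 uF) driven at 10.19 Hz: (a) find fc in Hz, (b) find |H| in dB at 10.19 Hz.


Step 1 — cutoff frequency:
fc = 1 / (2*pi*R*C)
C = 1.2528 uF = 1.2528e-06 F
fc = 1 / (2*pi*146895.0*1.2528e-06)
   = 0.864831 Hz

Step 2 — magnitude at f = 10.19 Hz:
|H(f)| = 1 / sqrt(1 + (f/fc)^2)
f/fc = 10.19 / 0.864831 = 11.782649
|H| = 1 / sqrt(1 + 138.830817) = 0.0845665
|H|_dB = 20*log10(0.0845665) = -21.46 dB

fc = 0.864831 Hz; |H(10.19 Hz)| = -21.46 dB


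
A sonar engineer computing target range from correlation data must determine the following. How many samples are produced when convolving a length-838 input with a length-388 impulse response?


Linear convolution output length:
L = N + M - 1
  = 838 + 388 - 1
  = 1225 samples

1225


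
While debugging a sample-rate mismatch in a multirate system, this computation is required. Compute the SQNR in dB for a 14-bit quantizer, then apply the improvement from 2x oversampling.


Step 1 — baseline SQNR at Nyquist:
SQNR_base = 6.02*N + 1.76
          = 6.02*14 + 1.76
          = 86.04 dB

Step 2 — oversampling processing gain:
G = 10*log10(OSR) = 10*log10(2) = 3.01 dB

Step 3 — total:
SQNR_total = 86.04 + 3.01 = 89.05 dB

Base SQNR = 86.04 dB; oversampled SQNR = 89.05 dB


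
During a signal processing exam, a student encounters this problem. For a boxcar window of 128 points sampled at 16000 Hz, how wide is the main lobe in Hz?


Main lobe width for a rectangular window:
Width = 2 * fs / N
      = 2 * 16000 / 128
      = 32000 / 128
      = 250.0 Hz

250.0 Hz


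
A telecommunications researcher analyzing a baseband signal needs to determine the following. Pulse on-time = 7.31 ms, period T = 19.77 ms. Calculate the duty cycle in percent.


Duty cycle as a percentage:
DC = (t_on / T) * 100
   = (7.31 / 19.77) * 100
   = 0.369752 * 100
   = 36.98 %

36.98 %


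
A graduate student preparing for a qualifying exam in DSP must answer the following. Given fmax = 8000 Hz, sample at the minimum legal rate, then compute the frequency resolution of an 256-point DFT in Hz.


Step 1 — Nyquist sampling rate:
fs = 2 * fmax = 2 * 8000 = 16000 Hz

Step 2 — DFT bin spacing:
df = fs / N = 16000 / 256 = 62.5 Hz

62.5 Hz


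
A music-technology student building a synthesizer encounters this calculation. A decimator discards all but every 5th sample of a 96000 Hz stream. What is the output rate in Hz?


Decimation reduces the sample rate:
fs_out = fs_in / M
       = 96000 / 5
       = 19200.0 Hz

19200.0 Hz


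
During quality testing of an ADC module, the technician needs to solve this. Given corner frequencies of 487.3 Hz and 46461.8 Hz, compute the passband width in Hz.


Bandwidth is the difference of -3dB frequencies:
BW = f_high - f_low
   = 46461.8 - 487.3
   = 45974.5 Hz

45974.5 Hz


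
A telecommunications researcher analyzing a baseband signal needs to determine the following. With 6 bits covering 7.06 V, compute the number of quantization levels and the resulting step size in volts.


Step 1 — number of quantization levels:
L = 2^N = 2^6 = 64

Step 2 — LSB step size:
delta = Vfs / L
      = 7.06 / 64
      = 0.1103125 V

Levels = 64; step size = 0.1103125 V


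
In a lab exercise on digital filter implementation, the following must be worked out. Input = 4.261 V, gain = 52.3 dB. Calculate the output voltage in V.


Output voltage from dB gain:
V_out = V_in * 10^(gain_dB / 20)
      = 4.261 * 10^(52.3 / 20)
      = 4.261 * 412.097519
      = 1755.9475 V

1755.9475 V


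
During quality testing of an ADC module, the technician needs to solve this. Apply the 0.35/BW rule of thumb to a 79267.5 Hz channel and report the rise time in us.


Rise time from bandwidth relationship:
tr = 0.35 / BW
   = 0.35 / 79267.5
   = 4.41542877e-06 s
   = 4.4154 us

4.4154 us


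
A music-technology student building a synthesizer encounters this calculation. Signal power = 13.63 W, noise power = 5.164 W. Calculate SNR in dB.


SNR in decibels:
SNR = 10 * log10(Ps / Pn)
    = 10 * log10(13.63 / 5.164)
    = 10 * log10(2.6394)
    = 10 * 0.4215
    = 4.22 dB

4.22 dB


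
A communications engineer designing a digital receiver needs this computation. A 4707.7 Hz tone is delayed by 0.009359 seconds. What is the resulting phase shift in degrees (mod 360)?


Phase shift from frequency and time delay:
phi = 360 * f * t_delay
    = 360 * 4707.7 * 0.009359
    = 15861.37 degrees
    mod 360 = 21.37 degrees

21.37 degrees


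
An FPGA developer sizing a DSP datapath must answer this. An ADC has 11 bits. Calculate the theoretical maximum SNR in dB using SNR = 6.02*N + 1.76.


Theoretical SNR for a full-scale sinusoid:
SNR = 6.02 * N + 1.76
    = 6.02 * 11 + 1.76
    = 66.22 + 1.76
    = 67.98 dB

67.98 dB


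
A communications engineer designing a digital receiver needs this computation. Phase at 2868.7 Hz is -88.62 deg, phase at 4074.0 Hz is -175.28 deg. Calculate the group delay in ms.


Group delay from phase difference:
tau = -d(phi)/d(omega)
d(phi) = -86.66 deg = -1.512502 rad
d(omega) = 2*pi*(4074.0 - 2868.7) = 7573.1233 rad/s
tau = -(-1.512502) / 7573.1233
    = 0.1997 ms

0.1997 ms


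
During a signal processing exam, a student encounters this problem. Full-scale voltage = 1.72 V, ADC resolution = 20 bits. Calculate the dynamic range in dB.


Dynamic range from full-scale to LSB:
V_min = V_max / 2^bits = 1.72 / 2^20
DR = 20 * log10(V_max / V_min)
   = 20 * log10(2^20)
   = 20 * 20 * log10(2)
   = 120.41 dB

120.41 dB


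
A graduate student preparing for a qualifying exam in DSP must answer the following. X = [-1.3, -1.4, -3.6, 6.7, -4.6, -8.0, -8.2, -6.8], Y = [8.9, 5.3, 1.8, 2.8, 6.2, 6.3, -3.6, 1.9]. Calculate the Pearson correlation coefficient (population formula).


Pearson correlation coefficient (population):
r = cov(X,Y) / (std(X) * std(Y))
Mean X = -3.4, Mean Y = 3.7
Cov(X,Y) = 3.95125
Std(X) = 4.577936, Std(Y) = 3.597916
r = 0.2399

0.2399


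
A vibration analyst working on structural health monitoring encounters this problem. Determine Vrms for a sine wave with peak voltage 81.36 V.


RMS voltage for a sinusoidal waveform:
V_rms = V_peak / sqrt(2)
      = 81.36 / 1.414214
      = 57.53 V

57.53 V


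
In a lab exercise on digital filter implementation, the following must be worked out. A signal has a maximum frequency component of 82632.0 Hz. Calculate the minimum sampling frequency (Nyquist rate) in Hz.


The Nyquist rate is twice the maximum frequency component.
fs_min = 2 * fmax
      = 2 * 82632.0
      = 165264.0 Hz

165264.0


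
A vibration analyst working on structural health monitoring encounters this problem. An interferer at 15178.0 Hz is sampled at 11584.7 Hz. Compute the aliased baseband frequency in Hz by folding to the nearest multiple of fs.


Compute the nearest integer multiple of fs to the signal:
n = round(15178.0 / 11584.7) = 1
f_alias = |15178.0 - 1 * 11584.7|
        = |15178.0 - 11584.7|
        = 3593.3 Hz

3593.3


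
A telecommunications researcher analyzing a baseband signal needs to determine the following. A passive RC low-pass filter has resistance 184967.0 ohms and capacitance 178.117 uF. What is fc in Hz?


Cutoff frequency of a first-order RC filter:
fc = 1 / (2 * pi * R * C)
C = 178.117 uF = 0.000178117 F
fc = 1 / (2 * pi * 184967.0 * 0.000178117)
   = 1 / 207.00436002152
   = 0.004831 Hz

0.004831 Hz


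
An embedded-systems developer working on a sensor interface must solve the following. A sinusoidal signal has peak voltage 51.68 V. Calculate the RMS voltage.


RMS voltage for a sinusoidal waveform:
V_rms = V_peak / sqrt(2)
      = 51.68 / 1.414214
      = 36.543 V

36.543 V


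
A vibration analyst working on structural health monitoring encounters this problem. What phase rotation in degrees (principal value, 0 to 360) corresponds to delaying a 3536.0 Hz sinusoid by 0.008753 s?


Phase shift from frequency and time delay:
phi = 360 * f * t_delay
    = 360 * 3536.0 * 0.008753
    = 11142.22 degrees
    mod 360 = 342.22 degrees

342.22 degrees


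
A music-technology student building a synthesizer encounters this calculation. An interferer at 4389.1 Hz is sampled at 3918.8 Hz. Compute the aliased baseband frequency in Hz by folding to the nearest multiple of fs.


Compute the nearest integer multiple of fs to the signal:
n = round(4389.1 / 3918.8) = 1
f_alias = |4389.1 - 1 * 3918.8|
        = |4389.1 - 3918.8|
        = 470.3 Hz

470.3


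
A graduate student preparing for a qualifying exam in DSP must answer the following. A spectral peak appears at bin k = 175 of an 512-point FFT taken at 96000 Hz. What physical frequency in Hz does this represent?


Frequency of DFT bin k:
f_k = k * fs / N
    = 175 * 96000 / 512
    = 16800000 / 512
    = 32812.5 Hz

32812.5 Hz


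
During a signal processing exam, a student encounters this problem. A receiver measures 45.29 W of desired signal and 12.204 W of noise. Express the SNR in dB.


SNR in decibels:
SNR = 10 * log10(Ps / Pn)
    = 10 * log10(45.29 / 12.204)
    = 10 * log10(3.7111)
    = 10 * 0.5695
    = 5.7 dB

5.7 dB


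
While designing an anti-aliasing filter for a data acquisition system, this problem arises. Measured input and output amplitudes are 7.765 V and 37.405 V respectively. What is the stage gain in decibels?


Voltage gain in dB:
G = 20 * log10(Vout / Vin)
  = 20 * log10(37.405 / 7.765)
  = 20 * log10(4.817128)
  = 20 * 0.682788
  = 13.66 dB

13.66 dB


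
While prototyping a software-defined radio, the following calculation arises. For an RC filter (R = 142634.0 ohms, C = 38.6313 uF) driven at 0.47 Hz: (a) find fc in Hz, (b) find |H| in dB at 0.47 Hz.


Step 1 — cutoff frequency:
fc = 1 / (2*pi*R*C)
C = 38.6313 uF = 3.86313e-05 F
fc = 1 / (2*pi*142634.0*3.86313e-05)
   = 0.028884 Hz

Step 2 — magnitude at f = 0.47 Hz:
|H(f)| = 1 / sqrt(1 + (f/fc)^2)
f/fc = 0.47 / 0.028884 = 16.271984
|H| = 1 / sqrt(1 + 264.777463) = 0.0613396
|H|_dB = 20*log10(0.0613396) = -24.25 dB

fc = 0.028884 Hz; |H(0.47 Hz)| = -24.25 dB


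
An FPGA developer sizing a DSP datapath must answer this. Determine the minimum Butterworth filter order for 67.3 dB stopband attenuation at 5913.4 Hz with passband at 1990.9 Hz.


Butterworth filter order formula:
n = log10(10^(A/10) - 1) / (2 * log10(f_stop/f_pass))
10^(67.3/10) - 1 = 5370316.9637
f_stop/f_pass = 5913.4 / 1990.9 = 2.9702
n = 7.1174 -> ceil = 8

8


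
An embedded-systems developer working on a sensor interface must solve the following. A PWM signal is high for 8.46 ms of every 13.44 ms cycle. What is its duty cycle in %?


Duty cycle as a percentage:
DC = (t_on / T) * 100
   = (8.46 / 13.44) * 100
   = 0.629464 * 100
   = 62.95 %

62.95 %


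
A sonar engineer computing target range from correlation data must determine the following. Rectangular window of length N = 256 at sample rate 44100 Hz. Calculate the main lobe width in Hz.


Main lobe width for a rectangular window:
Width = 2 * fs / N
      = 2 * 44100 / 256
      = 88200 / 256
      = 344.531 Hz

344.531 Hz


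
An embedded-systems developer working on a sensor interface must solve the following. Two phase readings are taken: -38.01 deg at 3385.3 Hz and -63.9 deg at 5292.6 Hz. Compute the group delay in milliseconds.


Group delay from phase difference:
tau = -d(phi)/d(omega)
d(phi) = -25.89 deg = -0.451866 rad
d(omega) = 2*pi*(5292.6 - 3385.3) = 11983.9193 rad/s
tau = -(-0.451866) / 11983.9193
    = 0.0377 ms

0.0377 ms


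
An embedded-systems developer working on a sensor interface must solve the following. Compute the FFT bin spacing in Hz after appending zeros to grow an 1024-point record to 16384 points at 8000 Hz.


Frequency resolution after zero-padding:
N_padded = 1024 * 16 = 16384
df = fs / N_padded
   = 8000 / 16384
   = 0.4883 Hz

0.4883 Hz


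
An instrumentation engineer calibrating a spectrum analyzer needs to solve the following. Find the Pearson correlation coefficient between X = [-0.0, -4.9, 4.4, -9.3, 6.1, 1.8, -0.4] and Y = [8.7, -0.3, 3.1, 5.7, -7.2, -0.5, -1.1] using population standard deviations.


Pearson correlation coefficient (population):
r = cov(X,Y) / (std(X) * std(Y))
Mean X = -0.3286, Mean Y = 1.2
Cov(X,Y) = -11.36
Std(X) = 4.923911, Std(Y) = 4.797321
r = -0.4809

-0.4809


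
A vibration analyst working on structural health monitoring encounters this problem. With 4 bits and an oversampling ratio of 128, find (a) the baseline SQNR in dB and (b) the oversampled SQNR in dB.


Step 1 — baseline SQNR at Nyquist:
SQNR_base = 6.02*N + 1.76
          = 6.02*4 + 1.76
          = 25.84 dB

Step 2 — oversampling processing gain:
G = 10*log10(OSR) = 10*log10(128) = 21.07 dB

Step 3 — total:
SQNR_total = 25.84 + 21.07 = 46.91 dB

Base SQNR = 25.84 dB; oversampled SQNR = 46.91 dB


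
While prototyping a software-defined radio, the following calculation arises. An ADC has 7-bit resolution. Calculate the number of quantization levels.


Number of quantization levels = 2^N
= 2^7
= 128

128


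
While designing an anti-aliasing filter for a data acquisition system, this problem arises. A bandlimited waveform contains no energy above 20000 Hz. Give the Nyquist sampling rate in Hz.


The Nyquist rate is twice the maximum frequency component.
fs_min = 2 * fmax
      = 2 * 20000
      = 40000 Hz

40000


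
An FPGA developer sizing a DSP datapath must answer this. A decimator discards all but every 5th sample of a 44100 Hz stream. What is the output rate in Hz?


Decimation reduces the sample rate:
fs_out = fs_in / M
       = 44100 / 5
       = 8820.0 Hz

8820.0 Hz


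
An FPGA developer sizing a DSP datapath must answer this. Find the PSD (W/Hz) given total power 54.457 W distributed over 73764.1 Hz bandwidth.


Power spectral density:
PSD = P / BW
    = 54.457 / 73764.1
    = 0.00073826 W/Hz

0.00073826 W/Hz


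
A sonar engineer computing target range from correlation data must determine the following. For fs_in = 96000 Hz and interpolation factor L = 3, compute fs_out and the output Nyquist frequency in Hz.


Step 1 — output sample rate after interpolation by L:
fs_out = L * fs_in = 3 * 96000 = 288000 Hz

Step 2 — Nyquist frequency of the output stream:
f_Nyq = fs_out / 2 = 288000 / 2 = 144000.0 Hz

fs_out = 288000 Hz; f_Nyquist = 144000.0 Hz


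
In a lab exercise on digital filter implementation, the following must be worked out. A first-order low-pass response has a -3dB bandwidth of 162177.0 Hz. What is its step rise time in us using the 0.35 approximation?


Rise time from bandwidth relationship:
tr = 0.35 / BW
   = 0.35 / 162177.0
   = 2.158135864e-06 s
   = 2.1581 us

2.1581 us


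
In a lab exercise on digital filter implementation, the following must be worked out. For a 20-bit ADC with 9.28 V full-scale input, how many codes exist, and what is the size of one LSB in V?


Step 1 — number of quantization levels:
L = 2^N = 2^20 = 1048576

Step 2 — LSB step size:
delta = Vfs / L
      = 9.28 / 1048576
      = 8.85e-06 V

Levels = 1048576; step size = 8.85e-06 V


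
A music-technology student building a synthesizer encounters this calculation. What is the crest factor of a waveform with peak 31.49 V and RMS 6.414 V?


Crest factor is the ratio of peak to RMS:
CF = V_peak / V_rms
   = 31.49 / 6.414
   = 4.9096

4.9096


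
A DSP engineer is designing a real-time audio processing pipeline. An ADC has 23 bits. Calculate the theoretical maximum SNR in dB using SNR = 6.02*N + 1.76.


Theoretical SNR for a full-scale sinusoid:
SNR = 6.02 * N + 1.76
    = 6.02 * 23 + 1.76
    = 138.46 + 1.76
    = 140.22 dB

140.22 dB


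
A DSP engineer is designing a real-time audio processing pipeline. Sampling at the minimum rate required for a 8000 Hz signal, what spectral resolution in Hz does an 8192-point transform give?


Step 1 — Nyquist sampling rate:
fs = 2 * fmax = 2 * 8000 = 16000 Hz

Step 2 — DFT bin spacing:
df = fs / N = 16000 / 8192 = 1.9531 Hz

1.9531 Hz


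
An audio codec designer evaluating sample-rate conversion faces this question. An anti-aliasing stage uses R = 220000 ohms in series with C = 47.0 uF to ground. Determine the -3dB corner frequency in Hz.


Cutoff frequency of a first-order RC filter:
fc = 1 / (2 * pi * R * C)
C = 47.0 uF = 4.7e-05 F
fc = 1 / (2 * pi * 220000 * 4.7e-05)
   = 1 / 64.968136076237
   = 0.015392 Hz

0.015392 Hz


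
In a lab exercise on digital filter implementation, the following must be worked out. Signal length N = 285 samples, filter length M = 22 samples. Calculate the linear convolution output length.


Linear convolution output length:
L = N + M - 1
  = 285 + 22 - 1
  = 306 samples

306


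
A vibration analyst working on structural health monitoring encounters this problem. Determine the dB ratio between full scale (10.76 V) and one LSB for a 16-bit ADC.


Dynamic range from full-scale to LSB:
V_min = V_max / 2^bits = 10.76 / 2^16
DR = 20 * log10(V_max / V_min)
   = 20 * log10(2^16)
   = 20 * 16 * log10(2)
   = 96.33 dB

96.33 dB


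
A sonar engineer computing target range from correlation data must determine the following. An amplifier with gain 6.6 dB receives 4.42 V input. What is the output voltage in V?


Output voltage from dB gain:
V_out = V_in * 10^(gain_dB / 20)
      = 4.42 * 10^(6.6 / 20)
      = 4.42 * 2.137962
      = 9.4498 V

9.4498 V


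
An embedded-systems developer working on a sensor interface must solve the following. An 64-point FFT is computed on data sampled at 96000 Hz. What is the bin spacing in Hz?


DFT frequency resolution:
df = fs / N
   = 96000 / 64
   = 1500.0 Hz

1500.0 Hz


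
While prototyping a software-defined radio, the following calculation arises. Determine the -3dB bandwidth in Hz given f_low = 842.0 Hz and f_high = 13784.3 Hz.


Bandwidth is the difference of -3dB frequencies:
BW = f_high - f_low
   = 13784.3 - 842.0
   = 12942.3 Hz

12942.3 Hz


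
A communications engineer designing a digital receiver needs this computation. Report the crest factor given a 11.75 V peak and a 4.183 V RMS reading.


Crest factor is the ratio of peak to RMS:
CF = V_peak / V_rms
   = 11.75 / 4.183
   = 2.809

2.809


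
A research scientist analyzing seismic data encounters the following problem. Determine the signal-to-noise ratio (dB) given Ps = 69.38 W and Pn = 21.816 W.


SNR in decibels:
SNR = 10 * log10(Ps / Pn)
    = 10 * log10(69.38 / 21.816)
    = 10 * log10(3.1802)
    = 10 * 0.5025
    = 5.02 dB

5.02 dB


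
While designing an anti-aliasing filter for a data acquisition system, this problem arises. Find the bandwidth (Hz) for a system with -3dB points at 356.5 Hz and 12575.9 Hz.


Bandwidth is the difference of -3dB frequencies:
BW = f_high - f_low
   = 12575.9 - 356.5
   = 12219.4 Hz

12219.4 Hz


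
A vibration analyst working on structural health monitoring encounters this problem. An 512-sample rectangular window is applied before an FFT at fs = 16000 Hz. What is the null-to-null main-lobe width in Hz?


Main lobe width for a rectangular window:
Width = 2 * fs / N
      = 2 * 16000 / 512
      = 32000 / 512
      = 62.5 Hz

62.5 Hz


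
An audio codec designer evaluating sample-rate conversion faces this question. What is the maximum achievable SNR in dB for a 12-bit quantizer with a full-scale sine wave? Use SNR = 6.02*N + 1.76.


Theoretical SNR for a full-scale sinusoid:
SNR = 6.02 * N + 1.76
    = 6.02 * 12 + 1.76
    = 72.24 + 1.76
    = 74.0 dB

74.0 dB


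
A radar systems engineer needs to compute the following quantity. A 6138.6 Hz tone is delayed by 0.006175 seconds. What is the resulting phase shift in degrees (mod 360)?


Phase shift from frequency and time delay:
phi = 360 * f * t_delay
    = 360 * 6138.6 * 0.006175
    = 13646.11 degrees
    mod 360 = 326.11 degrees

326.11 degrees


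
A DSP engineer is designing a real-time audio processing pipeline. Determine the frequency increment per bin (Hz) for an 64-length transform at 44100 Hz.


DFT frequency resolution:
df = fs / N
   = 44100 / 64
   = 689.0625 Hz

689.0625 Hz


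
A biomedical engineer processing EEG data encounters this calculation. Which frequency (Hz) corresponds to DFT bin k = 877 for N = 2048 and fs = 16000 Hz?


Frequency of DFT bin k:
f_k = k * fs / N
    = 877 * 16000 / 2048
    = 14032000 / 2048
    = 6851.562 Hz

6851.562 Hz


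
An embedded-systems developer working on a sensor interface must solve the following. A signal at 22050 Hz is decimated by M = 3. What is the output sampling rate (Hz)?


Decimation reduces the sample rate:
fs_out = fs_in / M
       = 22050 / 3
       = 7350.0 Hz

7350.0 Hz


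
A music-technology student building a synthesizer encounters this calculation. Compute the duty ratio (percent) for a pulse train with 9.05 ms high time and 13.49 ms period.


Duty cycle as a percentage:
DC = (t_on / T) * 100
   = (9.05 / 13.49) * 100
   = 0.670867 * 100
   = 67.09 %

67.09 %


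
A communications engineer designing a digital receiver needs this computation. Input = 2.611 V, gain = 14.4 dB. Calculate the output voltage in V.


Output voltage from dB gain:
V_out = V_in * 10^(gain_dB / 20)
      = 2.611 * 10^(14.4 / 20)
      = 2.611 * 5.248075
      = 13.7027 V

13.7027 V


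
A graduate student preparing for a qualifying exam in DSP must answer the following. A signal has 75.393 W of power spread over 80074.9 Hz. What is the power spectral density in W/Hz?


Power spectral density:
PSD = P / BW
    = 75.393 / 80074.9
    = 0.00094153 W/Hz

0.00094153 W/Hz


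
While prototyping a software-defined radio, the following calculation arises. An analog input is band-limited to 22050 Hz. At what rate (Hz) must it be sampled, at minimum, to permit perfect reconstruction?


The Nyquist rate is twice the maximum frequency component.
fs_min = 2 * fmax
      = 2 * 22050
      = 44100 Hz

44100


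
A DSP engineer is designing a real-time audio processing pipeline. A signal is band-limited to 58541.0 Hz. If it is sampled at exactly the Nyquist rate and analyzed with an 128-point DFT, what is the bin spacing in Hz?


Step 1 — Nyquist sampling rate:
fs = 2 * fmax = 2 * 58541.0 = 117082.0 Hz

Step 2 — DFT bin spacing:
df = fs / N = 117082.0 / 128 = 914.7031 Hz

914.7031 Hz


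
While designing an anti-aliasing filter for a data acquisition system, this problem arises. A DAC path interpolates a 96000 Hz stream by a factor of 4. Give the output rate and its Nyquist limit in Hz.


Step 1 — output sample rate after interpolation by L:
fs_out = L * fs_in = 4 * 96000 = 384000 Hz

Step 2 — Nyquist frequency of the output stream:
f_Nyq = fs_out / 2 = 384000 / 2 = 192000.0 Hz

fs_out = 384000 Hz; f_Nyquist = 192000.0 Hz


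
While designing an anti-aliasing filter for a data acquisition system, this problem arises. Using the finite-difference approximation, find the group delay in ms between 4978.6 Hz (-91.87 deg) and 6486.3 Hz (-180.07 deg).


Group delay from phase difference:
tau = -d(phi)/d(omega)
d(phi) = -88.2 deg = -1.53938 rad
d(omega) = 2*pi*(6486.3 - 4978.6) = 9473.1585 rad/s
tau = -(-1.53938) / 9473.1585
    = 0.1625 ms

0.1625 ms


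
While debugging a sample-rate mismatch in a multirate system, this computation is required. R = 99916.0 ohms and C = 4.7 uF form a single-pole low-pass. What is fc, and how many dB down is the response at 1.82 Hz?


Step 1 — cutoff frequency:
fc = 1 / (2*pi*R*C)
C = 4.7 uF = 4.7e-06 F
fc = 1 / (2*pi*99916.0*4.7e-06)
   = 0.338912 Hz

Step 2 — magnitude at f = 1.82 Hz:
|H(f)| = 1 / sqrt(1 + (f/fc)^2)
f/fc = 1.82 / 0.338912 = 5.370126
|H| = 1 / sqrt(1 + 28.838253) = 0.1830684
|H|_dB = 20*log10(0.1830684) = -14.75 dB

fc = 0.338912 Hz; |H(1.82 Hz)| = -14.75 dB


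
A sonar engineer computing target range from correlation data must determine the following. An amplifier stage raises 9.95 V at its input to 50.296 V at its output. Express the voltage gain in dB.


Voltage gain in dB:
G = 20 * log10(Vout / Vin)
  = 20 * log10(50.296 / 9.95)
  = 20 * log10(5.054874)
  = 20 * 0.70371
  = 14.07 dB

14.07 dB


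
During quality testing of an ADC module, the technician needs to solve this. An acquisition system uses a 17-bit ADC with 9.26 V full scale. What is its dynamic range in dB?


Dynamic range from full-scale to LSB:
V_min = V_max / 2^bits = 9.26 / 2^17
DR = 20 * log10(V_max / V_min)
   = 20 * log10(2^17)
   = 20 * 17 * log10(2)
   = 102.35 dB

102.35 dB


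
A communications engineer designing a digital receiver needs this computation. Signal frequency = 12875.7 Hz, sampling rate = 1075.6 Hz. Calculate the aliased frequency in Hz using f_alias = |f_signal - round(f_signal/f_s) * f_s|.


Compute the nearest integer multiple of fs to the signal:
n = round(12875.7 / 1075.6) = 12
f_alias = |12875.7 - 12 * 1075.6|
        = |12875.7 - 12907.2|
        = 31.5 Hz

31.5


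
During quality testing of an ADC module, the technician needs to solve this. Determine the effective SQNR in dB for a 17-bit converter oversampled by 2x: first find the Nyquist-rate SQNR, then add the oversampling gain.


Step 1 — baseline SQNR at Nyquist:
SQNR_base = 6.02*N + 1.76
          = 6.02*17 + 1.76
          = 104.1 dB

Step 2 — oversampling processing gain:
G = 10*log10(OSR) = 10*log10(2) = 3.01 dB

Step 3 — total:
SQNR_total = 104.1 + 3.01 = 107.11 dB

Base SQNR = 104.1 dB; oversampled SQNR = 107.11 dB


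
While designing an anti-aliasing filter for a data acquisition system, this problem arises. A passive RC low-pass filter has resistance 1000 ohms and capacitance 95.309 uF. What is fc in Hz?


Cutoff frequency of a first-order RC filter:
fc = 1 / (2 * pi * R * C)
C = 95.309 uF = 9.5309e-05 F
fc = 1 / (2 * pi * 1000 * 9.5309e-05)
   = 1 / 0.59884410844198
   = 1.669884 Hz

1.669884 Hz


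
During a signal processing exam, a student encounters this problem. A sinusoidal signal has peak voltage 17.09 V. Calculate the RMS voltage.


RMS voltage for a sinusoidal waveform:
V_rms = V_peak / sqrt(2)
      = 17.09 / 1.414214
      = 12.084 V

12.084 V


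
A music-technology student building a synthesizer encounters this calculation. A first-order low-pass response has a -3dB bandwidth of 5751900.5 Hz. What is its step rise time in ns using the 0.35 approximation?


Rise time from bandwidth relationship:
tr = 0.35 / BW
   = 0.35 / 5751900.5
   = 6.084945315e-08 s
   = 60.8495 ns

60.8495 ns


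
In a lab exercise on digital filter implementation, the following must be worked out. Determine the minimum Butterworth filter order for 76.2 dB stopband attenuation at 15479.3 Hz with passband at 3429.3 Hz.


Butterworth filter order formula:
n = log10(10^(A/10) - 1) / (2 * log10(f_stop/f_pass))
10^(76.2/10) - 1 = 41686937.347
f_stop/f_pass = 15479.3 / 3429.3 = 4.5138
n = 5.8208 -> ceil = 6

6


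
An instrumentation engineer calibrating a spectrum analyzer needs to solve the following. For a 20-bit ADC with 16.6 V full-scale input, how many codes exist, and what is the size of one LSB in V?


Step 1 — number of quantization levels:
L = 2^N = 2^20 = 1048576

Step 2 — LSB step size:
delta = Vfs / L
      = 16.6 / 1048576
      = 1.583e-05 V

Levels = 1048576; step size = 1.583e-05 V


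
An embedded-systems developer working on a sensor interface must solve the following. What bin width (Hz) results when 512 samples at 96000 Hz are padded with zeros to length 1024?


Frequency resolution after zero-padding:
N_padded = 512 * 2 = 1024
df = fs / N_padded
   = 96000 / 1024
   = 93.75 Hz

93.75 Hz


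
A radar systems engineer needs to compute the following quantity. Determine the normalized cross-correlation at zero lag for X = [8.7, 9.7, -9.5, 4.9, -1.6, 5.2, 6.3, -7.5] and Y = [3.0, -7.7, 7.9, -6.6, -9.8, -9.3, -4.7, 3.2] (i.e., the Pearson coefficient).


Pearson correlation coefficient (population):
r = cov(X,Y) / (std(X) * std(Y))
Mean X = 2.025, Mean Y = -3.0
Cov(X,Y) = -24.20875
Std(X) = 6.862716, Std(Y) = 6.29603
r = -0.5603

-0.5603


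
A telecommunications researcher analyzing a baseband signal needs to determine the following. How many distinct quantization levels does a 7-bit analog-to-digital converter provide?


Number of quantization levels = 2^N
= 2^7
= 128

128


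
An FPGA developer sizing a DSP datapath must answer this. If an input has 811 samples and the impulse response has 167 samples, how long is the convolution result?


Linear convolution output length:
L = N + M - 1
  = 811 + 167 - 1
  = 977 samples

977


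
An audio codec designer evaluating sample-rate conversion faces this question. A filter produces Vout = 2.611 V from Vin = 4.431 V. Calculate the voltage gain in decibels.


Voltage gain in dB:
G = 20 * log10(Vout / Vin)
  = 20 * log10(2.611 / 4.431)
  = 20 * log10(0.589258)
  = 20 * -0.229695
  = -4.59 dB

-4.59 dB


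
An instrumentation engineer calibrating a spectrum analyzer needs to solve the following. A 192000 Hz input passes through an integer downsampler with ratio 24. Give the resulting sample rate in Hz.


Decimation reduces the sample rate:
fs_out = fs_in / M
       = 192000 / 24
       = 8000.0 Hz

8000.0 Hz


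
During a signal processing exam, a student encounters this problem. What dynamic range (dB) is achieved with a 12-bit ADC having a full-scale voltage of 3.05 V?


Dynamic range from full-scale to LSB:
V_min = V_max / 2^bits = 3.05 / 2^12
DR = 20 * log10(V_max / V_min)
   = 20 * log10(2^12)
   = 20 * 12 * log10(2)
   = 72.25 dB

72.25 dB


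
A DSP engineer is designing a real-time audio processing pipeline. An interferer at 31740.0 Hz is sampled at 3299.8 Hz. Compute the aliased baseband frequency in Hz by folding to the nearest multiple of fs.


Compute the nearest integer multiple of fs to the signal:
n = round(31740.0 / 3299.8) = 10
f_alias = |31740.0 - 10 * 3299.8|
        = |31740.0 - 32998.0|
        = 1258.0 Hz

1258.0


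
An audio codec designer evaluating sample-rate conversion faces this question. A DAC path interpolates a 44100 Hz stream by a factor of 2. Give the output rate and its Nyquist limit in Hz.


Step 1 — output sample rate after interpolation by L:
fs_out = L * fs_in = 2 * 44100 = 88200 Hz

Step 2 — Nyquist frequency of the output stream:
f_Nyq = fs_out / 2 = 88200 / 2 = 44100.0 Hz

fs_out = 88200 Hz; f_Nyquist = 44100.0 Hz


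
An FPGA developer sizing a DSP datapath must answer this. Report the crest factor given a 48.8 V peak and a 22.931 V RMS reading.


Crest factor is the ratio of peak to RMS:
CF = V_peak / V_rms
   = 48.8 / 22.931
   = 2.1281

2.1281


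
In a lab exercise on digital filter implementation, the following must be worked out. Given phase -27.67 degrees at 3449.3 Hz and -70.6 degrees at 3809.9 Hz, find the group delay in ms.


Group delay from phase difference:
tau = -d(phi)/d(omega)
d(phi) = -42.93 deg = -0.74927 rad
d(omega) = 2*pi*(3809.9 - 3449.3) = 2265.7166 rad/s
tau = -(-0.74927) / 2265.7166
    = 0.3307 ms

0.3307 ms


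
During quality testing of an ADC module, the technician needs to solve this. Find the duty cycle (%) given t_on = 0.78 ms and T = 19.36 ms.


Duty cycle as a percentage:
DC = (t_on / T) * 100
   = (0.78 / 19.36) * 100
   = 0.040289 * 100
   = 4.03 %

4.03 %


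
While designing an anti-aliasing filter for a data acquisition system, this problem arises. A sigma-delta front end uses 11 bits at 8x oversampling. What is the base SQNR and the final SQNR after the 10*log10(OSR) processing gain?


Step 1 — baseline SQNR at Nyquist:
SQNR_base = 6.02*N + 1.76
          = 6.02*11 + 1.76
          = 67.98 dB

Step 2 — oversampling processing gain:
G = 10*log10(OSR) = 10*log10(8) = 9.03 dB

Step 3 — total:
SQNR_total = 67.98 + 9.03 = 77.01 dB

Base SQNR = 67.98 dB; oversampled SQNR = 77.01 dB
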